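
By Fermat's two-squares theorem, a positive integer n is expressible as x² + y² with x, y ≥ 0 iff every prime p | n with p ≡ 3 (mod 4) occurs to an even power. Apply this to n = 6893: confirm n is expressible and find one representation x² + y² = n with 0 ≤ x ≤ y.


Step 1: Factor n = 6893 = 61 · 113.
Step 2: Check the mod-4 condition on each prime factor: 61 ≡ 1 (mod 4), exponent 1; 113 ≡ 1 (mod 4), exponent 1.
All primes ≡ 3 (mod 4) appear to even exponent (or don't appear), so by the two-squares theorem n IS expressible as a sum of two squares.
Step 3: Build a representation. Here n = 61 · 113 is a product of primes ≡ 1 (mod 4). Each prime p ≡ 1 (mod 4) is itself a sum of two squares; find a² by testing p − a² for a perfect square:
  61: 61 − 1² = 60, 61 − 2² = 57, 61 − 3² = 52, 61 − 4² = 45, 61 − 5² = 36 = 6² ⇒ 61 = 5² + 6².
  113: 113 − 1² = 112, 113 − 2² = 109, 113 − 3² = 104, 113 − 4² = 97, 113 − 5² = 88, 113 − 6² = 77, 113 − 7² = 64 = 8² ⇒ 113 = 7² + 8².
  Combine using the Brahmagupta–Fibonacci identity (a² + b²)(c² + d²) = (ac − bd)² + (ad + bc)² = (ac + bd)² + (ad − bc)²:
  61 · 113 = 6893: from (5² + 6²)(7² + 8²), take (5·7 − 6·8, 5·8 + 6·7) = (35 − 48, 40 + 42) = (-13, 82); dropping signs (only squares matter) gives (13, 82); check 13² + 82² = 169 + 6724 = 6893 ✓.
Step 4: Order so x ≤ y and verify: 13² + 82² = 169 + 6724 = 6893 = n. ✓

n = 6893 = 13² + 82² (one valid representation with x ≤ y).


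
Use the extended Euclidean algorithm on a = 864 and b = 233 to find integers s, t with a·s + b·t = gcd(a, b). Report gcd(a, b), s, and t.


Euclidean algorithm on (864, 233) — divide until remainder is 0:
  864 = 3 · 233 + 165
  233 = 1 · 165 + 68
  165 = 2 · 68 + 29
  68 = 2 · 29 + 10
  29 = 2 · 10 + 9
  10 = 1 · 9 + 1
  9 = 9 · 1 + 0
gcd(864, 233) = 1.
Track Bezout coefficients alongside the remainders: start with r₀ = 864 = a·1 + b·0 (s = 1, t = 0) and r₁ = 233 = a·0 + b·1 (s = 0, t = 1); each new remainder r_{k+1} = r_{k-1} − q_k·r_k inherits s_{k+1} = s_{k-1} − q_k·s_k, t_{k+1} = t_{k-1} − q_k·t_k, so r_k = a·s_k + b·t_k at every step:
  q = 3: r = 165, s = 1 − 3·0 = 1, t = 0 − 3·1 = -3  (check: 864·1 + 233·(-3) = 165)
  q = 1: r = 68, s = 0 − 1·1 = -1, t = 1 − 1·(-3) = 4  (check: 864·(-1) + 233·4 = 68)
  q = 2: r = 29, s = 1 − 2·(-1) = 3, t = -3 − 2·4 = -11  (check: 864·3 + 233·(-11) = 29)
  q = 2: r = 10, s = -1 − 2·3 = -7, t = 4 − 2·(-11) = 26  (check: 864·(-7) + 233·26 = 10)
  q = 2: r = 9, s = 3 − 2·(-7) = 17, t = -11 − 2·26 = -63  (check: 864·17 + 233·(-63) = 9)
  q = 1: r = 1, s = -7 − 1·17 = -24, t = 26 − 1·(-63) = 89  (check: 864·(-24) + 233·89 = 1)
The row with r = 1 (the gcd) gives the Bezout coefficients s = -24, t = 89.
Result: 864 · (-24) + 233 · (89) = 1.

gcd(864, 233) = 1; s = -24, t = 89 (check: 864·(-24) + 233·89 = 1).


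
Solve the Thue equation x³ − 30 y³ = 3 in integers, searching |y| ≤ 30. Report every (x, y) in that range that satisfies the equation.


The equation is x³ - 30y³ = 3. For fixed y, x³ = 30·y³ + 3, so a solution requires the RHS to be a perfect cube.
Strategy: iterate y from -30 to 30, compute RHS = 30·y³ + 3, and check whether it is a (positive or negative) perfect cube.
Check small values of y:
  y = 0: RHS = 3 is not a perfect cube.
  y = 1: RHS = 33 is not a perfect cube.
  y = -1: RHS = -27 = (-3)³ ⇒ x = -3 works.
  y = 2: RHS = 243 is not a perfect cube.
  y = -2: RHS = -237 is not a perfect cube.
  y = 3: RHS = 813 is not a perfect cube.
  y = -3: RHS = -807 is not a perfect cube.
Continuing the search up to |y| = 30 finds no further solutions beyond those listed.
Collected solutions: (-3, -1).

Solutions (with |y| ≤ 30): (-3, -1).


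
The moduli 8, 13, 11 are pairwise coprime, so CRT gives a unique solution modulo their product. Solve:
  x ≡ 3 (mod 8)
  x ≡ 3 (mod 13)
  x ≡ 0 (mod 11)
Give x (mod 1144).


Moduli 8, 13, 11 are pairwise coprime; by CRT there is a unique solution modulo M = 8 · 13 · 11 = 1144.
Solve pairwise, accumulating the modulus:
  Start with x ≡ 3 (mod 8).
  Combine with x ≡ 3 (mod 13): since gcd(8, 13) = 1, we get a unique residue mod 104.
    Write x = 3 + 8·t and substitute into x ≡ 3 (mod 13): 8·t ≡ 3 − 3 = 0 (mod 13).
    The inverse of 8 mod 13 is 5 (since 8·5 = 40 = 3·13 + 1), so t ≡ 5·0 = 0 ≡ 0 (mod 13).
    Then x = 3 + 8·0 = 3, valid modulo lcm(8, 13) = 104: x ≡ 3 (mod 104).
  Combine with x ≡ 0 (mod 11): since gcd(104, 11) = 1, we get a unique residue mod 1144.
    Write x = 3 + 104·t and substitute into x ≡ 0 (mod 11): 104·t ≡ 0 − 3 = -3 (mod 11).
    Reduce coefficients mod 11: 5·t ≡ 8 (mod 11).
    The inverse of 5 mod 11 is 9 (since 5·9 = 45 = 4·11 + 1), so t ≡ 9·8 = 72 ≡ 6 (mod 11).
    Then x = 3 + 104·6 = 627, valid modulo lcm(104, 11) = 1144: x ≡ 627 (mod 1144).
Verify: 627 mod 8 = 3 ✓, 627 mod 13 = 3 ✓, 627 mod 11 = 0 ✓.

x ≡ 627 (mod 1144).


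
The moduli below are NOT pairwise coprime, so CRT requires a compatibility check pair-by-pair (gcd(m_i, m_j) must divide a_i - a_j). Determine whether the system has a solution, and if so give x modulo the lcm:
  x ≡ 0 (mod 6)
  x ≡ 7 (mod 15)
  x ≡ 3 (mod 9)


Moduli 6, 15, 9 are not pairwise coprime, so CRT works modulo lcm(m_i) when all pairwise compatibility conditions hold.
Pairwise compatibility: gcd(m_i, m_j) must divide a_i - a_j for every pair.
Merge one congruence at a time:
  Start: x ≡ 0 (mod 6).
  Combine with x ≡ 7 (mod 15): gcd(6, 15) = 3, and 7 - 0 = 7 is NOT divisible by 3.
    ⇒ system is inconsistent (no integer solution).

No solution (the system is inconsistent).


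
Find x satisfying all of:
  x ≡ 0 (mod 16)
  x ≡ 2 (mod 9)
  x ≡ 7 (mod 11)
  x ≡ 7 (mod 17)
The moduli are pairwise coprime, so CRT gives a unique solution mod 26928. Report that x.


Product of moduli M = 16 · 9 · 11 · 17 = 26928.
Merge one congruence at a time:
  Start: x ≡ 0 (mod 16).
  Combine with x ≡ 2 (mod 9); new modulus lcm = 144.
    Write x = 0 + 16·t and substitute into x ≡ 2 (mod 9): 16·t ≡ 2 − 0 = 2 (mod 9).
    Reduce coefficients mod 9: 7·t ≡ 2 (mod 9).
    The inverse of 7 mod 9 is 4 (since 7·4 = 28 = 3·9 + 1), so t ≡ 4·2 = 8 ≡ 8 (mod 9).
    Then x = 0 + 16·8 = 128, valid modulo lcm(16, 9) = 144: x ≡ 128 (mod 144).
  Combine with x ≡ 7 (mod 11); new modulus lcm = 1584.
    Write x = 128 + 144·t and substitute into x ≡ 7 (mod 11): 144·t ≡ 7 − 128 = -121 (mod 11).
    Reduce coefficients mod 11: 1·t ≡ 0 (mod 11).
    So t ≡ 0 (mod 11).
    Then x = 128 + 144·0 = 128, valid modulo lcm(144, 11) = 1584: x ≡ 128 (mod 1584).
  Combine with x ≡ 7 (mod 17); new modulus lcm = 26928.
    Write x = 128 + 1584·t and substitute into x ≡ 7 (mod 17): 1584·t ≡ 7 − 128 = -121 (mod 17).
    Reduce coefficients mod 17: 3·t ≡ 15 (mod 17).
    The inverse of 3 mod 17 is 6 (since 3·6 = 18 = 1·17 + 1), so t ≡ 6·15 = 90 ≡ 5 (mod 17).
    Then x = 128 + 1584·5 = 8048, valid modulo lcm(1584, 17) = 26928: x ≡ 8048 (mod 26928).
Verify against each original: 8048 mod 16 = 0, 8048 mod 9 = 2, 8048 mod 11 = 7, 8048 mod 17 = 7.

x ≡ 8048 (mod 26928).


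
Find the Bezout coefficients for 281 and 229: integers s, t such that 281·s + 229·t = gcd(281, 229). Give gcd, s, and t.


Euclidean algorithm on (281, 229) — divide until remainder is 0:
  281 = 1 · 229 + 52
  229 = 4 · 52 + 21
  52 = 2 · 21 + 10
  21 = 2 · 10 + 1
  10 = 10 · 1 + 0
gcd(281, 229) = 1.
Track Bezout coefficients alongside the remainders: start with r₀ = 281 = a·1 + b·0 (s = 1, t = 0) and r₁ = 229 = a·0 + b·1 (s = 0, t = 1); each new remainder r_{k+1} = r_{k-1} − q_k·r_k inherits s_{k+1} = s_{k-1} − q_k·s_k, t_{k+1} = t_{k-1} − q_k·t_k, so r_k = a·s_k + b·t_k at every step:
  q = 1: r = 52, s = 1 − 1·0 = 1, t = 0 − 1·1 = -1  (check: 281·1 + 229·(-1) = 52)
  q = 4: r = 21, s = 0 − 4·1 = -4, t = 1 − 4·(-1) = 5  (check: 281·(-4) + 229·5 = 21)
  q = 2: r = 10, s = 1 − 2·(-4) = 9, t = -1 − 2·5 = -11  (check: 281·9 + 229·(-11) = 10)
  q = 2: r = 1, s = -4 − 2·9 = -22, t = 5 − 2·(-11) = 27  (check: 281·(-22) + 229·27 = 1)
The row with r = 1 (the gcd) gives the Bezout coefficients s = -22, t = 27.
Result: 281 · (-22) + 229 · (27) = 1.

gcd(281, 229) = 1; s = -22, t = 27 (check: 281·(-22) + 229·27 = 1).


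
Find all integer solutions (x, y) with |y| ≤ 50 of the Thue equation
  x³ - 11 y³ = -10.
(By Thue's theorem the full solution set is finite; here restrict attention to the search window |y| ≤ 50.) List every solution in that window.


The equation is x³ - 11y³ = -10. For fixed y, x³ = 11·y³ − 10, so a solution requires the RHS to be a perfect cube.
Strategy: iterate y from -50 to 50, compute RHS = 11·y³ − 10, and check whether it is a (positive or negative) perfect cube.
Check small values of y:
  y = 0: RHS = -10 is not a perfect cube.
  y = 1: RHS = 1 = (1)³ ⇒ x = 1 works.
  y = -1: RHS = -21 is not a perfect cube.
  y = 2: RHS = 78 is not a perfect cube.
  y = -2: RHS = -98 is not a perfect cube.
  y = 3: RHS = 287 is not a perfect cube.
  y = -3: RHS = -307 is not a perfect cube.
Continuing the search up to |y| = 50 finds no further solutions beyond those listed.
Collected solutions: (1, 1).

Solutions (with |y| ≤ 50): (1, 1).


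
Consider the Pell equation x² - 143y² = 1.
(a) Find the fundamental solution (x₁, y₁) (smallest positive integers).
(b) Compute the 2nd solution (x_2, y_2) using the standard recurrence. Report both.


Step 1: Find the fundamental solution (x₁, y₁) of x² - 143y² = 1.
  Expand √143 as a continued fraction. a₀ = ⌊√143⌋ = 11; iterate m_{k+1} = d_k·a_k − m_k, d_{k+1} = (143 − m_{k+1}²)/d_k, a_{k+1} = ⌊(a₀ + m_{k+1})/d_{k+1}⌋ (starting m₀ = 0, d₀ = 1), with convergents p_k = a_k·p_{k-1} + p_{k-2}, q_k = a_k·q_{k-1} + q_{k-2} (p₋₁ = 1, q₋₁ = 0):
  k = 0: a₀ = 11; p₀/q₀ = 11/1; p₀² − 143·q₀² = 121 − 143 = -22.
  k = 1: m = 11, d = 22, a = ⌊(11 + 11)/22⌋ = 1; p/q = (1·11 + 1)/(1·1 + 0) = 12/1; p² − 143·q² = 144 − 143 = 1.
  The first convergent with p² − 143·q² = 1 gives the fundamental solution (x₁, y₁) = (12, 1).
Step 2: Apply the recurrence (x_{n+1}, y_{n+1}) = (x₁x_n + 143y₁y_n, x₁y_n + y₁x_n) repeatedly.
  From (x_1, y_1) = (12, 1): x_2 = 12·12 + 143·1·1 = 287; y_2 = 12·1 + 1·12 = 24.
Step 3: Verify x_2² - 143·y_2² = 82369 - 82368 = 1 (should be 1). ✓

(x_1, y_1) = (12, 1); (x_2, y_2) = (287, 24).


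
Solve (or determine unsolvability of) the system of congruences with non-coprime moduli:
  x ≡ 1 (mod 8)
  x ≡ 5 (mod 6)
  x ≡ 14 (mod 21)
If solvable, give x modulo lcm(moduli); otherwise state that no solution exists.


Moduli 8, 6, 21 are not pairwise coprime, so CRT works modulo lcm(m_i) when all pairwise compatibility conditions hold.
Pairwise compatibility: gcd(m_i, m_j) must divide a_i - a_j for every pair.
Merge one congruence at a time:
  Start: x ≡ 1 (mod 8).
  Combine with x ≡ 5 (mod 6): gcd(8, 6) = 2; 5 - 1 = 4, which IS divisible by 2, so compatible.
    Write x = 1 + 8·t and substitute into x ≡ 5 (mod 6): 8·t ≡ 5 − 1 = 4 (mod 6).
    Divide the congruence (and modulus) by g = 2: 4·t ≡ 2 (mod 3).
    Reduce coefficients mod 3: 1·t ≡ 2 (mod 3).
    So t ≡ 2 (mod 3).
    Then x = 1 + 8·2 = 17, valid modulo lcm(8, 6) = 24: x ≡ 17 (mod 24).
  Combine with x ≡ 14 (mod 21): gcd(24, 21) = 3; 14 - 17 = -3, which IS divisible by 3, so compatible.
    Write x = 17 + 24·t and substitute into x ≡ 14 (mod 21): 24·t ≡ 14 − 17 = -3 (mod 21).
    Divide the congruence (and modulus) by g = 3: 8·t ≡ -1 (mod 7).
    Reduce coefficients mod 7: 1·t ≡ 6 (mod 7).
    So t ≡ 6 (mod 7).
    Then x = 17 + 24·6 = 161, valid modulo lcm(24, 21) = 168: x ≡ 161 (mod 168).
Verify: 161 mod 8 = 1, 161 mod 6 = 5, 161 mod 21 = 14.

x ≡ 161 (mod 168).


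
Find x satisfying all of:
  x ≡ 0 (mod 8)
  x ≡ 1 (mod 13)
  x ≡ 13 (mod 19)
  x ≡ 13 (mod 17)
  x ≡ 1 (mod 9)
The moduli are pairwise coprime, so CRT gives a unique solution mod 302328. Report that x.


Product of moduli M = 8 · 13 · 19 · 17 · 9 = 302328.
Merge one congruence at a time:
  Start: x ≡ 0 (mod 8).
  Combine with x ≡ 1 (mod 13); new modulus lcm = 104.
    Write x = 0 + 8·t and substitute into x ≡ 1 (mod 13): 8·t ≡ 1 − 0 = 1 (mod 13).
    The inverse of 8 mod 13 is 5 (since 8·5 = 40 = 3·13 + 1), so t ≡ 5·1 = 5 ≡ 5 (mod 13).
    Then x = 0 + 8·5 = 40, valid modulo lcm(8, 13) = 104: x ≡ 40 (mod 104).
  Combine with x ≡ 13 (mod 19); new modulus lcm = 1976.
    Write x = 40 + 104·t and substitute into x ≡ 13 (mod 19): 104·t ≡ 13 − 40 = -27 (mod 19).
    Reduce coefficients mod 19: 9·t ≡ 11 (mod 19).
    The inverse of 9 mod 19 is 17 (since 9·17 = 153 = 8·19 + 1), so t ≡ 17·11 = 187 ≡ 16 (mod 19).
    Then x = 40 + 104·16 = 1704, valid modulo lcm(104, 19) = 1976: x ≡ 1704 (mod 1976).
  Combine with x ≡ 13 (mod 17); new modulus lcm = 33592.
    Write x = 1704 + 1976·t and substitute into x ≡ 13 (mod 17): 1976·t ≡ 13 − 1704 = -1691 (mod 17).
    Reduce coefficients mod 17: 4·t ≡ 9 (mod 17).
    The inverse of 4 mod 17 is 13 (since 4·13 = 52 = 3·17 + 1), so t ≡ 13·9 = 117 ≡ 15 (mod 17).
    Then x = 1704 + 1976·15 = 31344, valid modulo lcm(1976, 17) = 33592: x ≡ 31344 (mod 33592).
  Combine with x ≡ 1 (mod 9); new modulus lcm = 302328.
    Write x = 31344 + 33592·t and substitute into x ≡ 1 (mod 9): 33592·t ≡ 1 − 31344 = -31343 (mod 9).
    Reduce coefficients mod 9: 4·t ≡ 4 (mod 9).
    The inverse of 4 mod 9 is 7 (since 4·7 = 28 = 3·9 + 1), so t ≡ 7·4 = 28 ≡ 1 (mod 9).
    Then x = 31344 + 33592·1 = 64936, valid modulo lcm(33592, 9) = 302328: x ≡ 64936 (mod 302328).
Verify against each original: 64936 mod 8 = 0, 64936 mod 13 = 1, 64936 mod 19 = 13, 64936 mod 17 = 13, 64936 mod 9 = 1.

x ≡ 64936 (mod 302328).


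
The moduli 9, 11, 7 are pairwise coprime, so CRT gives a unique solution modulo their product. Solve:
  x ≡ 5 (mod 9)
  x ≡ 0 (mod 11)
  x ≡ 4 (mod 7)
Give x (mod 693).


Moduli 9, 11, 7 are pairwise coprime; by CRT there is a unique solution modulo M = 9 · 11 · 7 = 693.
Solve pairwise, accumulating the modulus:
  Start with x ≡ 5 (mod 9).
  Combine with x ≡ 0 (mod 11): since gcd(9, 11) = 1, we get a unique residue mod 99.
    Write x = 5 + 9·t and substitute into x ≡ 0 (mod 11): 9·t ≡ 0 − 5 = -5 (mod 11).
    Reduce coefficients mod 11: 9·t ≡ 6 (mod 11).
    The inverse of 9 mod 11 is 5 (since 9·5 = 45 = 4·11 + 1), so t ≡ 5·6 = 30 ≡ 8 (mod 11).
    Then x = 5 + 9·8 = 77, valid modulo lcm(9, 11) = 99: x ≡ 77 (mod 99).
  Combine with x ≡ 4 (mod 7): since gcd(99, 7) = 1, we get a unique residue mod 693.
    Write x = 77 + 99·t and substitute into x ≡ 4 (mod 7): 99·t ≡ 4 − 77 = -73 (mod 7).
    Reduce coefficients mod 7: 1·t ≡ 4 (mod 7).
    So t ≡ 4 (mod 7).
    Then x = 77 + 99·4 = 473, valid modulo lcm(99, 7) = 693: x ≡ 473 (mod 693).
Verify: 473 mod 9 = 5 ✓, 473 mod 11 = 0 ✓, 473 mod 7 = 4 ✓.

x ≡ 473 (mod 693).


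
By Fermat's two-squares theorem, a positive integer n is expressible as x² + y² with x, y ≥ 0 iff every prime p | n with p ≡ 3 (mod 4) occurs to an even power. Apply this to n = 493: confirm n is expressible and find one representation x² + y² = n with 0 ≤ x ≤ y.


Step 1: Factor n = 493 = 17 · 29.
Step 2: Check the mod-4 condition on each prime factor: 17 ≡ 1 (mod 4), exponent 1; 29 ≡ 1 (mod 4), exponent 1.
All primes ≡ 3 (mod 4) appear to even exponent (or don't appear), so by the two-squares theorem n IS expressible as a sum of two squares.
Step 3: Build a representation. Here n = 17 · 29 is a product of primes ≡ 1 (mod 4). Each prime p ≡ 1 (mod 4) is itself a sum of two squares; find a² by testing p − a² for a perfect square:
  17: 17 − 1² = 16 = 4² ⇒ 17 = 1² + 4².
  29: 29 − 1² = 28, 29 − 2² = 25 = 5² ⇒ 29 = 2² + 5².
  Combine using the Brahmagupta–Fibonacci identity (a² + b²)(c² + d²) = (ac − bd)² + (ad + bc)² = (ac + bd)² + (ad − bc)²:
  17 · 29 = 493: from (1² + 4²)(2² + 5²), take (1·2 − 4·5, 1·5 + 4·2) = (2 − 20, 5 + 8) = (-18, 13); dropping signs (only squares matter) gives (18, 13); check 18² + 13² = 324 + 169 = 493 ✓.
Step 4: Order so x ≤ y and verify: 13² + 18² = 169 + 324 = 493 = n. ✓

n = 493 = 13² + 18² (one valid representation with x ≤ y).


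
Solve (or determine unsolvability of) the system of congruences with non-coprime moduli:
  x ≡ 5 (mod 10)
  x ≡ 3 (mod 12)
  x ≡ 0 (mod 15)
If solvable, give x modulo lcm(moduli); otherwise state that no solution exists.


Moduli 10, 12, 15 are not pairwise coprime, so CRT works modulo lcm(m_i) when all pairwise compatibility conditions hold.
Pairwise compatibility: gcd(m_i, m_j) must divide a_i - a_j for every pair.
Merge one congruence at a time:
  Start: x ≡ 5 (mod 10).
  Combine with x ≡ 3 (mod 12): gcd(10, 12) = 2; 3 - 5 = -2, which IS divisible by 2, so compatible.
    Write x = 5 + 10·t and substitute into x ≡ 3 (mod 12): 10·t ≡ 3 − 5 = -2 (mod 12).
    Divide the congruence (and modulus) by g = 2: 5·t ≡ -1 (mod 6).
    Reduce coefficients mod 6: 5·t ≡ 5 (mod 6).
    The inverse of 5 mod 6 is 5 (since 5·5 = 25 = 4·6 + 1), so t ≡ 5·5 = 25 ≡ 1 (mod 6).
    Then x = 5 + 10·1 = 15, valid modulo lcm(10, 12) = 60: x ≡ 15 (mod 60).
  Combine with x ≡ 0 (mod 15): gcd(60, 15) = 15; 0 - 15 = -15, which IS divisible by 15, so compatible.
    Write x = 15 + 60·t and substitute into x ≡ 0 (mod 15): 60·t ≡ 0 − 15 = -15 (mod 15).
    Divide the congruence (and modulus) by g = 15: 4·t ≡ -1 (mod 1).
    Modulo 1 every t works; take t = 0.
    Then x = 15 + 60·0 = 15, valid modulo lcm(60, 15) = 60: x ≡ 15 (mod 60).
Verify: 15 mod 10 = 5, 15 mod 12 = 3, 15 mod 15 = 0.

x ≡ 15 (mod 60).


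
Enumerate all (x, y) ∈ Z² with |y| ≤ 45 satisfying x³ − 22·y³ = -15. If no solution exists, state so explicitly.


The equation is x³ - 22y³ = -15. For fixed y, x³ = 22·y³ − 15, so a solution requires the RHS to be a perfect cube.
Strategy: iterate y from -45 to 45, compute RHS = 22·y³ − 15, and check whether it is a (positive or negative) perfect cube.
Check small values of y:
  y = 0: RHS = -15 is not a perfect cube.
  y = 1: RHS = 7 is not a perfect cube.
  y = -1: RHS = -37 is not a perfect cube.
  y = 2: RHS = 161 is not a perfect cube.
  y = -2: RHS = -191 is not a perfect cube.
  y = 3: RHS = 579 is not a perfect cube.
  y = -3: RHS = -609 is not a perfect cube.
Continuing the search up to |y| = 45 finds no solutions either.
No (x, y) in the scanned range satisfies the equation.

No integer solutions with |y| ≤ 45.


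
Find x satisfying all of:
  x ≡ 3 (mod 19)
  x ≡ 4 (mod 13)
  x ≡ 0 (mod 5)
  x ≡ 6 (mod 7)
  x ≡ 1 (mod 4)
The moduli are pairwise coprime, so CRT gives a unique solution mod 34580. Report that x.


Product of moduli M = 19 · 13 · 5 · 7 · 4 = 34580.
Merge one congruence at a time:
  Start: x ≡ 3 (mod 19).
  Combine with x ≡ 4 (mod 13); new modulus lcm = 247.
    Write x = 3 + 19·t and substitute into x ≡ 4 (mod 13): 19·t ≡ 4 − 3 = 1 (mod 13).
    Reduce coefficients mod 13: 6·t ≡ 1 (mod 13).
    The inverse of 6 mod 13 is 11 (since 6·11 = 66 = 5·13 + 1), so t ≡ 11·1 = 11 ≡ 11 (mod 13).
    Then x = 3 + 19·11 = 212, valid modulo lcm(19, 13) = 247: x ≡ 212 (mod 247).
  Combine with x ≡ 0 (mod 5); new modulus lcm = 1235.
    Write x = 212 + 247·t and substitute into x ≡ 0 (mod 5): 247·t ≡ 0 − 212 = -212 (mod 5).
    Reduce coefficients mod 5: 2·t ≡ 3 (mod 5).
    The inverse of 2 mod 5 is 3 (since 2·3 = 6 = 1·5 + 1), so t ≡ 3·3 = 9 ≡ 4 (mod 5).
    Then x = 212 + 247·4 = 1200, valid modulo lcm(247, 5) = 1235: x ≡ 1200 (mod 1235).
  Combine with x ≡ 6 (mod 7); new modulus lcm = 8645.
    Write x = 1200 + 1235·t and substitute into x ≡ 6 (mod 7): 1235·t ≡ 6 − 1200 = -1194 (mod 7).
    Reduce coefficients mod 7: 3·t ≡ 3 (mod 7).
    The inverse of 3 mod 7 is 5 (since 3·5 = 15 = 2·7 + 1), so t ≡ 5·3 = 15 ≡ 1 (mod 7).
    Then x = 1200 + 1235·1 = 2435, valid modulo lcm(1235, 7) = 8645: x ≡ 2435 (mod 8645).
  Combine with x ≡ 1 (mod 4); new modulus lcm = 34580.
    Write x = 2435 + 8645·t and substitute into x ≡ 1 (mod 4): 8645·t ≡ 1 − 2435 = -2434 (mod 4).
    Reduce coefficients mod 4: 1·t ≡ 2 (mod 4).
    So t ≡ 2 (mod 4).
    Then x = 2435 + 8645·2 = 19725, valid modulo lcm(8645, 4) = 34580: x ≡ 19725 (mod 34580).
Verify against each original: 19725 mod 19 = 3, 19725 mod 13 = 4, 19725 mod 5 = 0, 19725 mod 7 = 6, 19725 mod 4 = 1.

x ≡ 19725 (mod 34580).


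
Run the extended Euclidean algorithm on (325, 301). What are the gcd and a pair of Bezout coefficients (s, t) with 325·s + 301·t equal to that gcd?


Euclidean algorithm on (325, 301) — divide until remainder is 0:
  325 = 1 · 301 + 24
  301 = 12 · 24 + 13
  24 = 1 · 13 + 11
  13 = 1 · 11 + 2
  11 = 5 · 2 + 1
  2 = 2 · 1 + 0
gcd(325, 301) = 1.
Track Bezout coefficients alongside the remainders: start with r₀ = 325 = a·1 + b·0 (s = 1, t = 0) and r₁ = 301 = a·0 + b·1 (s = 0, t = 1); each new remainder r_{k+1} = r_{k-1} − q_k·r_k inherits s_{k+1} = s_{k-1} − q_k·s_k, t_{k+1} = t_{k-1} − q_k·t_k, so r_k = a·s_k + b·t_k at every step:
  q = 1: r = 24, s = 1 − 1·0 = 1, t = 0 − 1·1 = -1  (check: 325·1 + 301·(-1) = 24)
  q = 12: r = 13, s = 0 − 12·1 = -12, t = 1 − 12·(-1) = 13  (check: 325·(-12) + 301·13 = 13)
  q = 1: r = 11, s = 1 − 1·(-12) = 13, t = -1 − 1·13 = -14  (check: 325·13 + 301·(-14) = 11)
  q = 1: r = 2, s = -12 − 1·13 = -25, t = 13 − 1·(-14) = 27  (check: 325·(-25) + 301·27 = 2)
  q = 5: r = 1, s = 13 − 5·(-25) = 138, t = -14 − 5·27 = -149  (check: 325·138 + 301·(-149) = 1)
The row with r = 1 (the gcd) gives the Bezout coefficients s = 138, t = -149.
Result: 325 · (138) + 301 · (-149) = 1.

gcd(325, 301) = 1; s = 138, t = -149 (check: 325·138 + 301·(-149) = 1).


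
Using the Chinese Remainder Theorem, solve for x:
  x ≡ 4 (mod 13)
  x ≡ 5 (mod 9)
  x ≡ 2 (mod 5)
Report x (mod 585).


Moduli 13, 9, 5 are pairwise coprime; by CRT there is a unique solution modulo M = 13 · 9 · 5 = 585.
Solve pairwise, accumulating the modulus:
  Start with x ≡ 4 (mod 13).
  Combine with x ≡ 5 (mod 9): since gcd(13, 9) = 1, we get a unique residue mod 117.
    Write x = 4 + 13·t and substitute into x ≡ 5 (mod 9): 13·t ≡ 5 − 4 = 1 (mod 9).
    Reduce coefficients mod 9: 4·t ≡ 1 (mod 9).
    The inverse of 4 mod 9 is 7 (since 4·7 = 28 = 3·9 + 1), so t ≡ 7·1 = 7 ≡ 7 (mod 9).
    Then x = 4 + 13·7 = 95, valid modulo lcm(13, 9) = 117: x ≡ 95 (mod 117).
  Combine with x ≡ 2 (mod 5): since gcd(117, 5) = 1, we get a unique residue mod 585.
    Write x = 95 + 117·t and substitute into x ≡ 2 (mod 5): 117·t ≡ 2 − 95 = -93 (mod 5).
    Reduce coefficients mod 5: 2·t ≡ 2 (mod 5).
    The inverse of 2 mod 5 is 3 (since 2·3 = 6 = 1·5 + 1), so t ≡ 3·2 = 6 ≡ 1 (mod 5).
    Then x = 95 + 117·1 = 212, valid modulo lcm(117, 5) = 585: x ≡ 212 (mod 585).
Verify: 212 mod 13 = 4 ✓, 212 mod 9 = 5 ✓, 212 mod 5 = 2 ✓.

x ≡ 212 (mod 585).


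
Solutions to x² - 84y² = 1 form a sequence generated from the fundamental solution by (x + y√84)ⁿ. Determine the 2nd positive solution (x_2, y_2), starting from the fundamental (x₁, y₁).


Step 1: Find the fundamental solution (x₁, y₁) of x² - 84y² = 1.
  Expand √84 as a continued fraction. a₀ = ⌊√84⌋ = 9; iterate m_{k+1} = d_k·a_k − m_k, d_{k+1} = (84 − m_{k+1}²)/d_k, a_{k+1} = ⌊(a₀ + m_{k+1})/d_{k+1}⌋ (starting m₀ = 0, d₀ = 1), with convergents p_k = a_k·p_{k-1} + p_{k-2}, q_k = a_k·q_{k-1} + q_{k-2} (p₋₁ = 1, q₋₁ = 0):
  k = 0: a₀ = 9; p₀/q₀ = 9/1; p₀² − 84·q₀² = 81 − 84 = -3.
  k = 1: m = 9, d = 3, a = ⌊(9 + 9)/3⌋ = 6; p/q = (6·9 + 1)/(6·1 + 0) = 55/6; p² − 84·q² = 3025 − 3024 = 1.
  The first convergent with p² − 84·q² = 1 gives the fundamental solution (x₁, y₁) = (55, 6).
Step 2: Apply the recurrence (x_{n+1}, y_{n+1}) = (x₁x_n + 84y₁y_n, x₁y_n + y₁x_n) repeatedly.
  From (x_1, y_1) = (55, 6): x_2 = 55·55 + 84·6·6 = 6049; y_2 = 55·6 + 6·55 = 660.
Step 3: Verify x_2² - 84·y_2² = 36590401 - 36590400 = 1 (should be 1). ✓

(x_1, y_1) = (55, 6); (x_2, y_2) = (6049, 660).


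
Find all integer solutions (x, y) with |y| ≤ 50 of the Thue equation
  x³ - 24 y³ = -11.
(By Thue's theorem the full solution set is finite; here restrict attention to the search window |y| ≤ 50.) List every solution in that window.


The equation is x³ - 24y³ = -11. For fixed y, x³ = 24·y³ − 11, so a solution requires the RHS to be a perfect cube.
Strategy: iterate y from -50 to 50, compute RHS = 24·y³ − 11, and check whether it is a (positive or negative) perfect cube.
Check small values of y:
  y = 0: RHS = -11 is not a perfect cube.
  y = 1: RHS = 13 is not a perfect cube.
  y = -1: RHS = -35 is not a perfect cube.
  y = 2: RHS = 181 is not a perfect cube.
  y = -2: RHS = -203 is not a perfect cube.
  y = 3: RHS = 637 is not a perfect cube.
  y = -3: RHS = -659 is not a perfect cube.
Continuing the search up to |y| = 50 finds no solutions either.
No (x, y) in the scanned range satisfies the equation.

No integer solutions with |y| ≤ 50.


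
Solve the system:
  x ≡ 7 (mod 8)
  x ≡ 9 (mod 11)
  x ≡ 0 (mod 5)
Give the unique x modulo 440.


Moduli 8, 11, 5 are pairwise coprime; by CRT there is a unique solution modulo M = 8 · 11 · 5 = 440.
Solve pairwise, accumulating the modulus:
  Start with x ≡ 7 (mod 8).
  Combine with x ≡ 9 (mod 11): since gcd(8, 11) = 1, we get a unique residue mod 88.
    Write x = 7 + 8·t and substitute into x ≡ 9 (mod 11): 8·t ≡ 9 − 7 = 2 (mod 11).
    The inverse of 8 mod 11 is 7 (since 8·7 = 56 = 5·11 + 1), so t ≡ 7·2 = 14 ≡ 3 (mod 11).
    Then x = 7 + 8·3 = 31, valid modulo lcm(8, 11) = 88: x ≡ 31 (mod 88).
  Combine with x ≡ 0 (mod 5): since gcd(88, 5) = 1, we get a unique residue mod 440.
    Write x = 31 + 88·t and substitute into x ≡ 0 (mod 5): 88·t ≡ 0 − 31 = -31 (mod 5).
    Reduce coefficients mod 5: 3·t ≡ 4 (mod 5).
    The inverse of 3 mod 5 is 2 (since 3·2 = 6 = 1·5 + 1), so t ≡ 2·4 = 8 ≡ 3 (mod 5).
    Then x = 31 + 88·3 = 295, valid modulo lcm(88, 5) = 440: x ≡ 295 (mod 440).
Verify: 295 mod 8 = 7 ✓, 295 mod 11 = 9 ✓, 295 mod 5 = 0 ✓.

x ≡ 295 (mod 440).


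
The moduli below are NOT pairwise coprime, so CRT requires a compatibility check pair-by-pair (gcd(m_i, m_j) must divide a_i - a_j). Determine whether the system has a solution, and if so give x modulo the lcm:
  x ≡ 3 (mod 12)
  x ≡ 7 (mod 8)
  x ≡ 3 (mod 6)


Moduli 12, 8, 6 are not pairwise coprime, so CRT works modulo lcm(m_i) when all pairwise compatibility conditions hold.
Pairwise compatibility: gcd(m_i, m_j) must divide a_i - a_j for every pair.
Merge one congruence at a time:
  Start: x ≡ 3 (mod 12).
  Combine with x ≡ 7 (mod 8): gcd(12, 8) = 4; 7 - 3 = 4, which IS divisible by 4, so compatible.
    Write x = 3 + 12·t and substitute into x ≡ 7 (mod 8): 12·t ≡ 7 − 3 = 4 (mod 8).
    Divide the congruence (and modulus) by g = 4: 3·t ≡ 1 (mod 2).
    Reduce coefficients mod 2: 1·t ≡ 1 (mod 2).
    So t ≡ 1 (mod 2).
    Then x = 3 + 12·1 = 15, valid modulo lcm(12, 8) = 24: x ≡ 15 (mod 24).
  Combine with x ≡ 3 (mod 6): gcd(24, 6) = 6; 3 - 15 = -12, which IS divisible by 6, so compatible.
    Write x = 15 + 24·t and substitute into x ≡ 3 (mod 6): 24·t ≡ 3 − 15 = -12 (mod 6).
    Divide the congruence (and modulus) by g = 6: 4·t ≡ -2 (mod 1).
    Modulo 1 every t works; take t = 0.
    Then x = 15 + 24·0 = 15, valid modulo lcm(24, 6) = 24: x ≡ 15 (mod 24).
Verify: 15 mod 12 = 3, 15 mod 8 = 7, 15 mod 6 = 3.

x ≡ 15 (mod 24).


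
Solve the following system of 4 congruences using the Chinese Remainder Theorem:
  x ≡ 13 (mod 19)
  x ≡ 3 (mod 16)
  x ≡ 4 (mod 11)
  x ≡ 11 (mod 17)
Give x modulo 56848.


Product of moduli M = 19 · 16 · 11 · 17 = 56848.
Merge one congruence at a time:
  Start: x ≡ 13 (mod 19).
  Combine with x ≡ 3 (mod 16); new modulus lcm = 304.
    Write x = 13 + 19·t and substitute into x ≡ 3 (mod 16): 19·t ≡ 3 − 13 = -10 (mod 16).
    Reduce coefficients mod 16: 3·t ≡ 6 (mod 16).
    The inverse of 3 mod 16 is 11 (since 3·11 = 33 = 2·16 + 1), so t ≡ 11·6 = 66 ≡ 2 (mod 16).
    Then x = 13 + 19·2 = 51, valid modulo lcm(19, 16) = 304: x ≡ 51 (mod 304).
  Combine with x ≡ 4 (mod 11); new modulus lcm = 3344.
    Write x = 51 + 304·t and substitute into x ≡ 4 (mod 11): 304·t ≡ 4 − 51 = -47 (mod 11).
    Reduce coefficients mod 11: 7·t ≡ 8 (mod 11).
    The inverse of 7 mod 11 is 8 (since 7·8 = 56 = 5·11 + 1), so t ≡ 8·8 = 64 ≡ 9 (mod 11).
    Then x = 51 + 304·9 = 2787, valid modulo lcm(304, 11) = 3344: x ≡ 2787 (mod 3344).
  Combine with x ≡ 11 (mod 17); new modulus lcm = 56848.
    Write x = 2787 + 3344·t and substitute into x ≡ 11 (mod 17): 3344·t ≡ 11 − 2787 = -2776 (mod 17).
    Reduce coefficients mod 17: 12·t ≡ 12 (mod 17).
    The inverse of 12 mod 17 is 10 (since 12·10 = 120 = 7·17 + 1), so t ≡ 10·12 = 120 ≡ 1 (mod 17).
    Then x = 2787 + 3344·1 = 6131, valid modulo lcm(3344, 17) = 56848: x ≡ 6131 (mod 56848).
Verify against each original: 6131 mod 19 = 13, 6131 mod 16 = 3, 6131 mod 11 = 4, 6131 mod 17 = 11.

x ≡ 6131 (mod 56848).


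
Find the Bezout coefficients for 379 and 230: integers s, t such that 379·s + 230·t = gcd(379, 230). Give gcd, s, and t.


Euclidean algorithm on (379, 230) — divide until remainder is 0:
  379 = 1 · 230 + 149
  230 = 1 · 149 + 81
  149 = 1 · 81 + 68
  81 = 1 · 68 + 13
  68 = 5 · 13 + 3
  13 = 4 · 3 + 1
  3 = 3 · 1 + 0
gcd(379, 230) = 1.
Track Bezout coefficients alongside the remainders: start with r₀ = 379 = a·1 + b·0 (s = 1, t = 0) and r₁ = 230 = a·0 + b·1 (s = 0, t = 1); each new remainder r_{k+1} = r_{k-1} − q_k·r_k inherits s_{k+1} = s_{k-1} − q_k·s_k, t_{k+1} = t_{k-1} − q_k·t_k, so r_k = a·s_k + b·t_k at every step:
  q = 1: r = 149, s = 1 − 1·0 = 1, t = 0 − 1·1 = -1  (check: 379·1 + 230·(-1) = 149)
  q = 1: r = 81, s = 0 − 1·1 = -1, t = 1 − 1·(-1) = 2  (check: 379·(-1) + 230·2 = 81)
  q = 1: r = 68, s = 1 − 1·(-1) = 2, t = -1 − 1·2 = -3  (check: 379·2 + 230·(-3) = 68)
  q = 1: r = 13, s = -1 − 1·2 = -3, t = 2 − 1·(-3) = 5  (check: 379·(-3) + 230·5 = 13)
  q = 5: r = 3, s = 2 − 5·(-3) = 17, t = -3 − 5·5 = -28  (check: 379·17 + 230·(-28) = 3)
  q = 4: r = 1, s = -3 − 4·17 = -71, t = 5 − 4·(-28) = 117  (check: 379·(-71) + 230·117 = 1)
The row with r = 1 (the gcd) gives the Bezout coefficients s = -71, t = 117.
Result: 379 · (-71) + 230 · (117) = 1.

gcd(379, 230) = 1; s = -71, t = 117 (check: 379·(-71) + 230·117 = 1).


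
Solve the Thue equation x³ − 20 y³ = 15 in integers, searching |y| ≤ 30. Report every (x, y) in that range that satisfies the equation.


The equation is x³ - 20y³ = 15. For fixed y, x³ = 20·y³ + 15, so a solution requires the RHS to be a perfect cube.
Strategy: iterate y from -30 to 30, compute RHS = 20·y³ + 15, and check whether it is a (positive or negative) perfect cube.
Check small values of y:
  y = 0: RHS = 15 is not a perfect cube.
  y = 1: RHS = 35 is not a perfect cube.
  y = -1: RHS = -5 is not a perfect cube.
  y = 2: RHS = 175 is not a perfect cube.
  y = -2: RHS = -145 is not a perfect cube.
  y = 3: RHS = 555 is not a perfect cube.
  y = -3: RHS = -525 is not a perfect cube.
Continuing the search up to |y| = 30 finds no solutions either.
No (x, y) in the scanned range satisfies the equation.

No integer solutions with |y| ≤ 30.


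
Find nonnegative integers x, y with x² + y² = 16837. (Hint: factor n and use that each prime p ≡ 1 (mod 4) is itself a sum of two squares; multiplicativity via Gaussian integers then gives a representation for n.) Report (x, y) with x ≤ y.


Step 1: Factor n = 16837 = 113 · 149.
Step 2: Check the mod-4 condition on each prime factor: 113 ≡ 1 (mod 4), exponent 1; 149 ≡ 1 (mod 4), exponent 1.
All primes ≡ 3 (mod 4) appear to even exponent (or don't appear), so by the two-squares theorem n IS expressible as a sum of two squares.
Step 3: Build a representation. Here n = 113 · 149 is a product of primes ≡ 1 (mod 4). Each prime p ≡ 1 (mod 4) is itself a sum of two squares; find a² by testing p − a² for a perfect square:
  113: 113 − 1² = 112, 113 − 2² = 109, 113 − 3² = 104, 113 − 4² = 97, 113 − 5² = 88, 113 − 6² = 77, 113 − 7² = 64 = 8² ⇒ 113 = 7² + 8².
  149: 149 − 1² = 148, 149 − 2² = 145, 149 − 3² = 140, 149 − 4² = 133, 149 − 5² = 124, 149 − 6² = 113, 149 − 7² = 100 = 10² ⇒ 149 = 7² + 10².
  Combine using the Brahmagupta–Fibonacci identity (a² + b²)(c² + d²) = (ac − bd)² + (ad + bc)² = (ac + bd)² + (ad − bc)²:
  113 · 149 = 16837: from (7² + 8²)(7² + 10²), take (7·7 − 8·10, 7·10 + 8·7) = (49 − 80, 70 + 56) = (-31, 126); dropping signs (only squares matter) gives (31, 126); check 31² + 126² = 961 + 15876 = 16837 ✓.
Step 4: Order so x ≤ y and verify: 31² + 126² = 961 + 15876 = 16837 = n. ✓

n = 16837 = 31² + 126² (one valid representation with x ≤ y).


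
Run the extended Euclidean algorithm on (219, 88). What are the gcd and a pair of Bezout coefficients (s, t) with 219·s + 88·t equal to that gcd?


Euclidean algorithm on (219, 88) — divide until remainder is 0:
  219 = 2 · 88 + 43
  88 = 2 · 43 + 2
  43 = 21 · 2 + 1
  2 = 2 · 1 + 0
gcd(219, 88) = 1.
Track Bezout coefficients alongside the remainders: start with r₀ = 219 = a·1 + b·0 (s = 1, t = 0) and r₁ = 88 = a·0 + b·1 (s = 0, t = 1); each new remainder r_{k+1} = r_{k-1} − q_k·r_k inherits s_{k+1} = s_{k-1} − q_k·s_k, t_{k+1} = t_{k-1} − q_k·t_k, so r_k = a·s_k + b·t_k at every step:
  q = 2: r = 43, s = 1 − 2·0 = 1, t = 0 − 2·1 = -2  (check: 219·1 + 88·(-2) = 43)
  q = 2: r = 2, s = 0 − 2·1 = -2, t = 1 − 2·(-2) = 5  (check: 219·(-2) + 88·5 = 2)
  q = 21: r = 1, s = 1 − 21·(-2) = 43, t = -2 − 21·5 = -107  (check: 219·43 + 88·(-107) = 1)
The row with r = 1 (the gcd) gives the Bezout coefficients s = 43, t = -107.
Result: 219 · (43) + 88 · (-107) = 1.

gcd(219, 88) = 1; s = 43, t = -107 (check: 219·43 + 88·(-107) = 1).


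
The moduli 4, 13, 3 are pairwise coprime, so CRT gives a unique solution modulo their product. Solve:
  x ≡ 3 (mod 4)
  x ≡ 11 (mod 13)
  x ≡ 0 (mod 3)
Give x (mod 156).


Moduli 4, 13, 3 are pairwise coprime; by CRT there is a unique solution modulo M = 4 · 13 · 3 = 156.
Solve pairwise, accumulating the modulus:
  Start with x ≡ 3 (mod 4).
  Combine with x ≡ 11 (mod 13): since gcd(4, 13) = 1, we get a unique residue mod 52.
    Write x = 3 + 4·t and substitute into x ≡ 11 (mod 13): 4·t ≡ 11 − 3 = 8 (mod 13).
    The inverse of 4 mod 13 is 10 (since 4·10 = 40 = 3·13 + 1), so t ≡ 10·8 = 80 ≡ 2 (mod 13).
    Then x = 3 + 4·2 = 11, valid modulo lcm(4, 13) = 52: x ≡ 11 (mod 52).
  Combine with x ≡ 0 (mod 3): since gcd(52, 3) = 1, we get a unique residue mod 156.
    Write x = 11 + 52·t and substitute into x ≡ 0 (mod 3): 52·t ≡ 0 − 11 = -11 (mod 3).
    Reduce coefficients mod 3: 1·t ≡ 1 (mod 3).
    So t ≡ 1 (mod 3).
    Then x = 11 + 52·1 = 63, valid modulo lcm(52, 3) = 156: x ≡ 63 (mod 156).
Verify: 63 mod 4 = 3 ✓, 63 mod 13 = 11 ✓, 63 mod 3 = 0 ✓.

x ≡ 63 (mod 156).


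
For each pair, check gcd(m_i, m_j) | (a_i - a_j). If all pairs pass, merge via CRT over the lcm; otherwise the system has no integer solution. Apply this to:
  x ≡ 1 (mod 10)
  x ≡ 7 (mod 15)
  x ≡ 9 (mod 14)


Moduli 10, 15, 14 are not pairwise coprime, so CRT works modulo lcm(m_i) when all pairwise compatibility conditions hold.
Pairwise compatibility: gcd(m_i, m_j) must divide a_i - a_j for every pair.
Merge one congruence at a time:
  Start: x ≡ 1 (mod 10).
  Combine with x ≡ 7 (mod 15): gcd(10, 15) = 5, and 7 - 1 = 6 is NOT divisible by 5.
    ⇒ system is inconsistent (no integer solution).

No solution (the system is inconsistent).


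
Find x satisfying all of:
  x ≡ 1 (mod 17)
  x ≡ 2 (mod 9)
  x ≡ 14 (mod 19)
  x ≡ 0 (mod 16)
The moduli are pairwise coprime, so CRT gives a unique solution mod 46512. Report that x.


Product of moduli M = 17 · 9 · 19 · 16 = 46512.
Merge one congruence at a time:
  Start: x ≡ 1 (mod 17).
  Combine with x ≡ 2 (mod 9); new modulus lcm = 153.
    Write x = 1 + 17·t and substitute into x ≡ 2 (mod 9): 17·t ≡ 2 − 1 = 1 (mod 9).
    Reduce coefficients mod 9: 8·t ≡ 1 (mod 9).
    The inverse of 8 mod 9 is 8 (since 8·8 = 64 = 7·9 + 1), so t ≡ 8·1 = 8 ≡ 8 (mod 9).
    Then x = 1 + 17·8 = 137, valid modulo lcm(17, 9) = 153: x ≡ 137 (mod 153).
  Combine with x ≡ 14 (mod 19); new modulus lcm = 2907.
    Write x = 137 + 153·t and substitute into x ≡ 14 (mod 19): 153·t ≡ 14 − 137 = -123 (mod 19).
    Reduce coefficients mod 19: 1·t ≡ 10 (mod 19).
    So t ≡ 10 (mod 19).
    Then x = 137 + 153·10 = 1667, valid modulo lcm(153, 19) = 2907: x ≡ 1667 (mod 2907).
  Combine with x ≡ 0 (mod 16); new modulus lcm = 46512.
    Write x = 1667 + 2907·t and substitute into x ≡ 0 (mod 16): 2907·t ≡ 0 − 1667 = -1667 (mod 16).
    Reduce coefficients mod 16: 11·t ≡ 13 (mod 16).
    The inverse of 11 mod 16 is 3 (since 11·3 = 33 = 2·16 + 1), so t ≡ 3·13 = 39 ≡ 7 (mod 16).
    Then x = 1667 + 2907·7 = 22016, valid modulo lcm(2907, 16) = 46512: x ≡ 22016 (mod 46512).
Verify against each original: 22016 mod 17 = 1, 22016 mod 9 = 2, 22016 mod 19 = 14, 22016 mod 16 = 0.

x ≡ 22016 (mod 46512).


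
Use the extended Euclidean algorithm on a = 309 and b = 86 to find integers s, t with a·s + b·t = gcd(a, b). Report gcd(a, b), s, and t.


Euclidean algorithm on (309, 86) — divide until remainder is 0:
  309 = 3 · 86 + 51
  86 = 1 · 51 + 35
  51 = 1 · 35 + 16
  35 = 2 · 16 + 3
  16 = 5 · 3 + 1
  3 = 3 · 1 + 0
gcd(309, 86) = 1.
Track Bezout coefficients alongside the remainders: start with r₀ = 309 = a·1 + b·0 (s = 1, t = 0) and r₁ = 86 = a·0 + b·1 (s = 0, t = 1); each new remainder r_{k+1} = r_{k-1} − q_k·r_k inherits s_{k+1} = s_{k-1} − q_k·s_k, t_{k+1} = t_{k-1} − q_k·t_k, so r_k = a·s_k + b·t_k at every step:
  q = 3: r = 51, s = 1 − 3·0 = 1, t = 0 − 3·1 = -3  (check: 309·1 + 86·(-3) = 51)
  q = 1: r = 35, s = 0 − 1·1 = -1, t = 1 − 1·(-3) = 4  (check: 309·(-1) + 86·4 = 35)
  q = 1: r = 16, s = 1 − 1·(-1) = 2, t = -3 − 1·4 = -7  (check: 309·2 + 86·(-7) = 16)
  q = 2: r = 3, s = -1 − 2·2 = -5, t = 4 − 2·(-7) = 18  (check: 309·(-5) + 86·18 = 3)
  q = 5: r = 1, s = 2 − 5·(-5) = 27, t = -7 − 5·18 = -97  (check: 309·27 + 86·(-97) = 1)
The row with r = 1 (the gcd) gives the Bezout coefficients s = 27, t = -97.
Result: 309 · (27) + 86 · (-97) = 1.

gcd(309, 86) = 1; s = 27, t = -97 (check: 309·27 + 86·(-97) = 1).


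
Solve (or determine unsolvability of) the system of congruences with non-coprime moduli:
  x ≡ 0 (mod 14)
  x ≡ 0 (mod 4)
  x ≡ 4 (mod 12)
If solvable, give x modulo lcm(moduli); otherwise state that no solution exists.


Moduli 14, 4, 12 are not pairwise coprime, so CRT works modulo lcm(m_i) when all pairwise compatibility conditions hold.
Pairwise compatibility: gcd(m_i, m_j) must divide a_i - a_j for every pair.
Merge one congruence at a time:
  Start: x ≡ 0 (mod 14).
  Combine with x ≡ 0 (mod 4): gcd(14, 4) = 2; 0 - 0 = 0, which IS divisible by 2, so compatible.
    Write x = 0 + 14·t and substitute into x ≡ 0 (mod 4): 14·t ≡ 0 − 0 = 0 (mod 4).
    Divide the congruence (and modulus) by g = 2: 7·t ≡ 0 (mod 2).
    Reduce coefficients mod 2: 1·t ≡ 0 (mod 2).
    So t ≡ 0 (mod 2).
    Then x = 0 + 14·0 = 0, valid modulo lcm(14, 4) = 28: x ≡ 0 (mod 28).
  Combine with x ≡ 4 (mod 12): gcd(28, 12) = 4; 4 - 0 = 4, which IS divisible by 4, so compatible.
    Write x = 0 + 28·t and substitute into x ≡ 4 (mod 12): 28·t ≡ 4 − 0 = 4 (mod 12).
    Divide the congruence (and modulus) by g = 4: 7·t ≡ 1 (mod 3).
    Reduce coefficients mod 3: 1·t ≡ 1 (mod 3).
    So t ≡ 1 (mod 3).
    Then x = 0 + 28·1 = 28, valid modulo lcm(28, 12) = 84: x ≡ 28 (mod 84).
Verify: 28 mod 14 = 0, 28 mod 4 = 0, 28 mod 12 = 4.

x ≡ 28 (mod 84).
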